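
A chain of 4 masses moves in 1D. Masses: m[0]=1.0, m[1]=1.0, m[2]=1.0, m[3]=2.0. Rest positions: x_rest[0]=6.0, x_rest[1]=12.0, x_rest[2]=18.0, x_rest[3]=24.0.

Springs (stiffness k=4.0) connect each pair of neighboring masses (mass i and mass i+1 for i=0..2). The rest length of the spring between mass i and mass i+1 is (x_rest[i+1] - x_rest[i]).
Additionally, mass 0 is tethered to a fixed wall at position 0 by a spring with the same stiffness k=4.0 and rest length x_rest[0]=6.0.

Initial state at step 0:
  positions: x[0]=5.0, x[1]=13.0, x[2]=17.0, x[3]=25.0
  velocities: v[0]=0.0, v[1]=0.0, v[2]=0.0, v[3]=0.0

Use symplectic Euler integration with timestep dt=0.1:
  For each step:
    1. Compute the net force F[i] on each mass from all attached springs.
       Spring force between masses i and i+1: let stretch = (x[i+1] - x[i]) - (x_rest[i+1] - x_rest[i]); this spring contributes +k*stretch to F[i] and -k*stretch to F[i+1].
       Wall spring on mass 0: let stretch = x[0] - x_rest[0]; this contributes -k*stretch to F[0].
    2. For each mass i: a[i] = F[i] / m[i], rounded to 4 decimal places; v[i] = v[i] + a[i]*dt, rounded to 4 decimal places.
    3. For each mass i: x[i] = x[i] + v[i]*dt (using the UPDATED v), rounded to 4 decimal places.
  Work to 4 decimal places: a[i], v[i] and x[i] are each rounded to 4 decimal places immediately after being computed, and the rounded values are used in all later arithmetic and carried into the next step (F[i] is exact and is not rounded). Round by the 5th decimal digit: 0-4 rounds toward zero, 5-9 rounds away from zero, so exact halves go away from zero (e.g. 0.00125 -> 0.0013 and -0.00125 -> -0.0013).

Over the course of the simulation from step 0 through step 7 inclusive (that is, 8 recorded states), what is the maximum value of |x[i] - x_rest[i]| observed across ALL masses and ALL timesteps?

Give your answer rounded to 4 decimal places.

Step 0: x=[5.0000 13.0000 17.0000 25.0000] v=[0.0000 0.0000 0.0000 0.0000]
Step 1: x=[5.1200 12.8400 17.1600 24.9600] v=[1.2000 -1.6000 1.6000 -0.4000]
Step 2: x=[5.3440 12.5440 17.4592 24.8840] v=[2.2400 -2.9600 2.9920 -0.7600]
Step 3: x=[5.6422 12.1566 17.8588 24.7795] v=[2.9824 -3.8739 3.9958 -1.0450]
Step 4: x=[5.9753 11.7367 18.3071 24.6566] v=[3.3313 -4.1988 4.4832 -1.2291]
Step 5: x=[6.2999 11.3492 18.7466 24.5267] v=[3.2457 -3.8752 4.3948 -1.2990]
Step 6: x=[6.5745 11.0556 19.1214 24.4012] v=[2.7455 -2.9360 3.7479 -1.2550]
Step 7: x=[6.7653 10.9054 19.3848 24.2901] v=[1.9081 -1.5021 2.6335 -1.1110]
Max displacement = 1.3848

Answer: 1.3848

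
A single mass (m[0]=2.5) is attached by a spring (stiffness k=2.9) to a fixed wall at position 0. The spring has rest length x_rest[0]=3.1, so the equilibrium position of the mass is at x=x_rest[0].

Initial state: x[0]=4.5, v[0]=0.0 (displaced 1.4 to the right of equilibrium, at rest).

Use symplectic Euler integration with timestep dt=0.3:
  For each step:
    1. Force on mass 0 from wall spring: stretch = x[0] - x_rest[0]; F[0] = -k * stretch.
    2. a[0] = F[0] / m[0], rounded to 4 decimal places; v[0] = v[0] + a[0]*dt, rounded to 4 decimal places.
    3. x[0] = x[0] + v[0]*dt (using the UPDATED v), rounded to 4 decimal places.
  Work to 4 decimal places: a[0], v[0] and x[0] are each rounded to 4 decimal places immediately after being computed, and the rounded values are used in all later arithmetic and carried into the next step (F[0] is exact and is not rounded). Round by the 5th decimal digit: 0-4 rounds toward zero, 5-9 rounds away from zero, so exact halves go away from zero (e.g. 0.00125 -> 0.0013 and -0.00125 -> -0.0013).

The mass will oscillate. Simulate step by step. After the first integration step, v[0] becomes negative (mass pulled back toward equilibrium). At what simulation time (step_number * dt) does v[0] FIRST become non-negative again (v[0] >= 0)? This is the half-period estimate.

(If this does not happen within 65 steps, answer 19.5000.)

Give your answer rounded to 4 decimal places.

Step 0: x=[4.5000] v=[0.0000]
Step 1: x=[4.3538] v=[-0.4872]
Step 2: x=[4.0768] v=[-0.9235]
Step 3: x=[3.6978] v=[-1.2634]
Step 4: x=[3.2564] v=[-1.4714]
Step 5: x=[2.7987] v=[-1.5258]
Step 6: x=[2.3724] v=[-1.4210]
Step 7: x=[2.0221] v=[-1.1678]
Step 8: x=[1.7843] v=[-0.7927]
Step 9: x=[1.6839] v=[-0.3348]
Step 10: x=[1.7313] v=[0.1580]
First v>=0 after going negative at step 10, time=3.0000

Answer: 3.0000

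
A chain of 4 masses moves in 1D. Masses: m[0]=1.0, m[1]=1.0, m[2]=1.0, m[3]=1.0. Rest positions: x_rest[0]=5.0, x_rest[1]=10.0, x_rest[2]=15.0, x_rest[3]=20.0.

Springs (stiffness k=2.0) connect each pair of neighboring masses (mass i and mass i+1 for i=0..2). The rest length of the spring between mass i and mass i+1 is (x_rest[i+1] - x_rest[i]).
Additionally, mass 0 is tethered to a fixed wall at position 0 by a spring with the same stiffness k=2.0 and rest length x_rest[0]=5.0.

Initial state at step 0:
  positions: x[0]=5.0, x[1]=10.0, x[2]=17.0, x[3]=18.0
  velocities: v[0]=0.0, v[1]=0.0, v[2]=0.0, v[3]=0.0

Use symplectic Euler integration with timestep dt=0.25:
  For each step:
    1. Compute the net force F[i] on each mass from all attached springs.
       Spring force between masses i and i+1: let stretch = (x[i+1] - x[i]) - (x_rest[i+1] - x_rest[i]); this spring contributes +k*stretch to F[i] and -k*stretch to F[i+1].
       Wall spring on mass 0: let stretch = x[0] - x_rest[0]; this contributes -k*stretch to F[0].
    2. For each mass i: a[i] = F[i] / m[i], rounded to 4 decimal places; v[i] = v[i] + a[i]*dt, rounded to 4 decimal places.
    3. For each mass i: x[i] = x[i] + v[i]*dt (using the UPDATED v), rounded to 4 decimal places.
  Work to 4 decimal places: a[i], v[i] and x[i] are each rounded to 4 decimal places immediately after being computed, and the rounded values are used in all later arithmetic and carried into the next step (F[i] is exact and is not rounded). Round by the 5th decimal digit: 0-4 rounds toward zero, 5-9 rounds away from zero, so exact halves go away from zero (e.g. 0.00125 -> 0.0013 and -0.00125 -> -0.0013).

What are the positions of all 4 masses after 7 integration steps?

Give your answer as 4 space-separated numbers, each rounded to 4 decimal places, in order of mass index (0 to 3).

Answer: 5.4121 8.6855 14.6193 20.9038

Derivation:
Step 0: x=[5.0000 10.0000 17.0000 18.0000] v=[0.0000 0.0000 0.0000 0.0000]
Step 1: x=[5.0000 10.2500 16.2500 18.5000] v=[0.0000 1.0000 -3.0000 2.0000]
Step 2: x=[5.0313 10.5938 15.0313 19.3438] v=[0.1250 1.3750 -4.8750 3.3750]
Step 3: x=[5.1290 10.7969 13.7969 20.2735] v=[0.3906 0.8125 -4.9375 3.7188]
Step 4: x=[5.2940 10.6665 12.9971 21.0186] v=[0.6601 -0.5215 -3.1992 2.9805]
Step 5: x=[5.4689 10.1559 12.9087 21.3861] v=[0.6994 -2.0425 -0.3538 1.4698]
Step 6: x=[5.5460 9.4035 13.5358 21.3189] v=[0.3085 -3.0096 2.5085 -0.2689]
Step 7: x=[5.4121 8.6855 14.6193 20.9038] v=[-0.5358 -2.8722 4.3339 -1.6605]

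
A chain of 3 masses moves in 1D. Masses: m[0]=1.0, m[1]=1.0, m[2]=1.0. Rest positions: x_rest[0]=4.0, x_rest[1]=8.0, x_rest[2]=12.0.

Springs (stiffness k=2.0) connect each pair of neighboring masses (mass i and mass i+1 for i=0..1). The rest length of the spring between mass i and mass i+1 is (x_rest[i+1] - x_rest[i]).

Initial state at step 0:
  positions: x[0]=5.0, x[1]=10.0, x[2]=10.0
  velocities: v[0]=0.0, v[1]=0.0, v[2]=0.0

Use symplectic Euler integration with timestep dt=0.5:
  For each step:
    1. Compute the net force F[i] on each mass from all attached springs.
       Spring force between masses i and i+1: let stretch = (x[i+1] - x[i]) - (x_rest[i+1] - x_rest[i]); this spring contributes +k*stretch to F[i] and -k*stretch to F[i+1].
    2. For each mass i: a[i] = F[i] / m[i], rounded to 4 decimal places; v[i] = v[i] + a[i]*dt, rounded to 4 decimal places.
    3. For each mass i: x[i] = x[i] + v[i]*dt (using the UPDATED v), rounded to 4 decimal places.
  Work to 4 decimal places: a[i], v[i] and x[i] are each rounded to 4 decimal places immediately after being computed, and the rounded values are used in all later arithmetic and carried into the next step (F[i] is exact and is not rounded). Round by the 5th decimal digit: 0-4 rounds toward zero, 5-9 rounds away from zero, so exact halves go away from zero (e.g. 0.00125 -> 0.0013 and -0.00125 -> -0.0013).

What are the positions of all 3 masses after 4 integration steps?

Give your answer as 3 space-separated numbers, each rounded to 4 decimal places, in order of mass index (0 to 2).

Answer: 1.7500 10.3125 12.9375

Derivation:
Step 0: x=[5.0000 10.0000 10.0000] v=[0.0000 0.0000 0.0000]
Step 1: x=[5.5000 7.5000 12.0000] v=[1.0000 -5.0000 4.0000]
Step 2: x=[5.0000 6.2500 13.7500] v=[-1.0000 -2.5000 3.5000]
Step 3: x=[3.1250 8.1250 13.7500] v=[-3.7500 3.7500 0.0000]
Step 4: x=[1.7500 10.3125 12.9375] v=[-2.7500 4.3750 -1.6250]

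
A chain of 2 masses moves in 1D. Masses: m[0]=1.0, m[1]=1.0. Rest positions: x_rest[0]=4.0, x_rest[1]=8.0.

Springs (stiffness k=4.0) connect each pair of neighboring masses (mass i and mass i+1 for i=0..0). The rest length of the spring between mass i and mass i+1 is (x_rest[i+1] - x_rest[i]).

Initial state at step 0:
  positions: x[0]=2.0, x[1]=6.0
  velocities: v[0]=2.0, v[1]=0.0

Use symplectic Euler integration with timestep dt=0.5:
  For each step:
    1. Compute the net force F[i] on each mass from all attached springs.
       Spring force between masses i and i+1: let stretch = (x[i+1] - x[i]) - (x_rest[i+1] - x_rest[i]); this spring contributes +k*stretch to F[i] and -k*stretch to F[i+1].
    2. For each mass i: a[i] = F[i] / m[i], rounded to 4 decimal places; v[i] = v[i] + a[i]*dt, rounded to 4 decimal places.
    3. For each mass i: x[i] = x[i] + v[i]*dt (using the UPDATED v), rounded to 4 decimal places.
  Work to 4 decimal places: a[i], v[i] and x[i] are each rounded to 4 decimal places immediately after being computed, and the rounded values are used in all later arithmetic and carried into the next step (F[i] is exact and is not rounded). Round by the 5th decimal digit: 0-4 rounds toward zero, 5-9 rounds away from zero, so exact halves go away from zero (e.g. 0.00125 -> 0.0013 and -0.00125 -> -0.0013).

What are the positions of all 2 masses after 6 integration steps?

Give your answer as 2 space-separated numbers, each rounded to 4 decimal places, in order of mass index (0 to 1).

Answer: 5.0000 9.0000

Derivation:
Step 0: x=[2.0000 6.0000] v=[2.0000 0.0000]
Step 1: x=[3.0000 6.0000] v=[2.0000 0.0000]
Step 2: x=[3.0000 7.0000] v=[0.0000 2.0000]
Step 3: x=[3.0000 8.0000] v=[0.0000 2.0000]
Step 4: x=[4.0000 8.0000] v=[2.0000 0.0000]
Step 5: x=[5.0000 8.0000] v=[2.0000 0.0000]
Step 6: x=[5.0000 9.0000] v=[0.0000 2.0000]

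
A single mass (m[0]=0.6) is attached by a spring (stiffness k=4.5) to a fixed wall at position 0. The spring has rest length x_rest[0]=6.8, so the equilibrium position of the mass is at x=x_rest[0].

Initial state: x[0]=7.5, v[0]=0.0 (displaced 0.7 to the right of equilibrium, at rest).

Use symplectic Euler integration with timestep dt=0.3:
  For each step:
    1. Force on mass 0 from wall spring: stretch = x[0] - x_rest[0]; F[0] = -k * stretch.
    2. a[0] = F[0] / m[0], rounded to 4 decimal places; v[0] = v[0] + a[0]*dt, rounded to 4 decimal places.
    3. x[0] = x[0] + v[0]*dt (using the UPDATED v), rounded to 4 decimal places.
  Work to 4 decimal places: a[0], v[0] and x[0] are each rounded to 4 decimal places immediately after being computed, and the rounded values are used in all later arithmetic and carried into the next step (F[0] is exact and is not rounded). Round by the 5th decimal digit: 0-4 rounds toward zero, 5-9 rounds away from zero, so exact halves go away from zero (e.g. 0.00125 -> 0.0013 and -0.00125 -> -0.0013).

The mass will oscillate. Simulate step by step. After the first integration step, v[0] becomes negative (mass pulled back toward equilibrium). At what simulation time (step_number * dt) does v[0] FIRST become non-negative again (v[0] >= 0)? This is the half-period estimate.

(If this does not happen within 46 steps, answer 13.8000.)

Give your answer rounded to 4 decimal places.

Step 0: x=[7.5000] v=[0.0000]
Step 1: x=[7.0275] v=[-1.5750]
Step 2: x=[6.4014] v=[-2.0869]
Step 3: x=[6.0444] v=[-1.1901]
Step 4: x=[6.1974] v=[0.5100]
First v>=0 after going negative at step 4, time=1.2000

Answer: 1.2000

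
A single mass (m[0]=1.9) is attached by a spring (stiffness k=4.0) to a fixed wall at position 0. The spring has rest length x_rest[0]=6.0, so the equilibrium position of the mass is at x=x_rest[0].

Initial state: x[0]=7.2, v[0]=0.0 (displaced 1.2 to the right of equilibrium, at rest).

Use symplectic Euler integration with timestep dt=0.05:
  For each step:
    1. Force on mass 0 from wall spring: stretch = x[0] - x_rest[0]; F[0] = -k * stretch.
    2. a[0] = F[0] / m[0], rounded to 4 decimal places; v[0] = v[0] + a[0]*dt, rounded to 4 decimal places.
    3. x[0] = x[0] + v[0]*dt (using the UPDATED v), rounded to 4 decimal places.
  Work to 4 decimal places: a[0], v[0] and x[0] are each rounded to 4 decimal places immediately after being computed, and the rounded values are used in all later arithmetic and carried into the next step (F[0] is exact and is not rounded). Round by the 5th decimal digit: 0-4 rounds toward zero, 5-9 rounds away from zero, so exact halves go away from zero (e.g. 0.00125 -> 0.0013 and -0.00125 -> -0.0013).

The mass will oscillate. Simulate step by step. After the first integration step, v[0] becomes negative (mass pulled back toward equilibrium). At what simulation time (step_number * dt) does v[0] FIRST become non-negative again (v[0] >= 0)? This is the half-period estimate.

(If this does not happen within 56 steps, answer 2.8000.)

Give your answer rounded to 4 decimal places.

Step 0: x=[7.2000] v=[0.0000]
Step 1: x=[7.1937] v=[-0.1263]
Step 2: x=[7.1811] v=[-0.2520]
Step 3: x=[7.1623] v=[-0.3763]
Step 4: x=[7.1374] v=[-0.4986]
Step 5: x=[7.1065] v=[-0.6183]
Step 6: x=[7.0698] v=[-0.7348]
Step 7: x=[7.0274] v=[-0.8474]
Step 8: x=[6.9796] v=[-0.9555]
Step 9: x=[6.9267] v=[-1.0586]
Step 10: x=[6.8689] v=[-1.1561]
Step 11: x=[6.8065] v=[-1.2476]
Step 12: x=[6.7399] v=[-1.3325]
Step 13: x=[6.6694] v=[-1.4104]
Step 14: x=[6.5954] v=[-1.4809]
Step 15: x=[6.5182] v=[-1.5436]
Step 16: x=[6.4383] v=[-1.5981]
Step 17: x=[6.3561] v=[-1.6442]
Step 18: x=[6.2720] v=[-1.6817]
Step 19: x=[6.1865] v=[-1.7103]
Step 20: x=[6.1000] v=[-1.7299]
Step 21: x=[6.0130] v=[-1.7404]
Step 22: x=[5.9259] v=[-1.7418]
Step 23: x=[5.8392] v=[-1.7340]
Step 24: x=[5.7533] v=[-1.7171]
Step 25: x=[5.6687] v=[-1.6911]
Step 26: x=[5.5859] v=[-1.6562]
Step 27: x=[5.5053] v=[-1.6126]
Step 28: x=[5.4273] v=[-1.5605]
Step 29: x=[5.3523] v=[-1.5002]
Step 30: x=[5.2807] v=[-1.4320]
Step 31: x=[5.2129] v=[-1.3563]
Step 32: x=[5.1492] v=[-1.2734]
Step 33: x=[5.0900] v=[-1.1838]
Step 34: x=[5.0356] v=[-1.0880]
Step 35: x=[4.9863] v=[-0.9865]
Step 36: x=[4.9423] v=[-0.8798]
Step 37: x=[4.9039] v=[-0.7685]
Step 38: x=[4.8712] v=[-0.6531]
Step 39: x=[4.8445] v=[-0.5343]
Step 40: x=[4.8239] v=[-0.4127]
Step 41: x=[4.8095] v=[-0.2889]
Step 42: x=[4.8013] v=[-0.1636]
Step 43: x=[4.7994] v=[-0.0374]
Step 44: x=[4.8039] v=[0.0890]
First v>=0 after going negative at step 44, time=2.2000

Answer: 2.2000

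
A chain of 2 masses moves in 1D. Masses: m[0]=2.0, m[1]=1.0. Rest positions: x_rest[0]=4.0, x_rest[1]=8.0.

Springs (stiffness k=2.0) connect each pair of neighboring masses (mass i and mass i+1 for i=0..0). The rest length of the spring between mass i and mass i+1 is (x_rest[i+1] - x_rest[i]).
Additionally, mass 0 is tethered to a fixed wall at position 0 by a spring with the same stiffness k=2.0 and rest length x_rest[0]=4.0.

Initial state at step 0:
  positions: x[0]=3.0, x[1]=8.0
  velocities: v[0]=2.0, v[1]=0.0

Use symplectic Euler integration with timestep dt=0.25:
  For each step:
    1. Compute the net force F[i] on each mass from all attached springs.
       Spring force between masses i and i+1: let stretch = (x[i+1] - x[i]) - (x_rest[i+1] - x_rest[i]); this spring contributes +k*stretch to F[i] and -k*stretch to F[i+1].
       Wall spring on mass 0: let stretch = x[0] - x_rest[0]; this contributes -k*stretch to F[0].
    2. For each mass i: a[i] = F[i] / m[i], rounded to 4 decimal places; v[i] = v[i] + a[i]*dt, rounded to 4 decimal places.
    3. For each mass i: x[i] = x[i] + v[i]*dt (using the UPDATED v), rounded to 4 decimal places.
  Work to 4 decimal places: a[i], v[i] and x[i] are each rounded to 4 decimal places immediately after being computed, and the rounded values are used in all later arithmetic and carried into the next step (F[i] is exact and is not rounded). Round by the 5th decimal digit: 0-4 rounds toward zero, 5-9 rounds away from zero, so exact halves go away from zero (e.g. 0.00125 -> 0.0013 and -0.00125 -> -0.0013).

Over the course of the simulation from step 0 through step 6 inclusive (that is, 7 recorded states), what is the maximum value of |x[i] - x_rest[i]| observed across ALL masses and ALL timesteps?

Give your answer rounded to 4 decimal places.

Step 0: x=[3.0000 8.0000] v=[2.0000 0.0000]
Step 1: x=[3.6250 7.8750] v=[2.5000 -0.5000]
Step 2: x=[4.2891 7.7188] v=[2.6563 -0.6250]
Step 3: x=[4.8995 7.6338] v=[2.4415 -0.3399]
Step 4: x=[5.3746 7.7071] v=[1.9002 0.2930]
Step 5: x=[5.6595 7.9888] v=[1.1397 1.1268]
Step 6: x=[5.7363 8.4794] v=[0.3072 1.9622]
Max displacement = 1.7363

Answer: 1.7363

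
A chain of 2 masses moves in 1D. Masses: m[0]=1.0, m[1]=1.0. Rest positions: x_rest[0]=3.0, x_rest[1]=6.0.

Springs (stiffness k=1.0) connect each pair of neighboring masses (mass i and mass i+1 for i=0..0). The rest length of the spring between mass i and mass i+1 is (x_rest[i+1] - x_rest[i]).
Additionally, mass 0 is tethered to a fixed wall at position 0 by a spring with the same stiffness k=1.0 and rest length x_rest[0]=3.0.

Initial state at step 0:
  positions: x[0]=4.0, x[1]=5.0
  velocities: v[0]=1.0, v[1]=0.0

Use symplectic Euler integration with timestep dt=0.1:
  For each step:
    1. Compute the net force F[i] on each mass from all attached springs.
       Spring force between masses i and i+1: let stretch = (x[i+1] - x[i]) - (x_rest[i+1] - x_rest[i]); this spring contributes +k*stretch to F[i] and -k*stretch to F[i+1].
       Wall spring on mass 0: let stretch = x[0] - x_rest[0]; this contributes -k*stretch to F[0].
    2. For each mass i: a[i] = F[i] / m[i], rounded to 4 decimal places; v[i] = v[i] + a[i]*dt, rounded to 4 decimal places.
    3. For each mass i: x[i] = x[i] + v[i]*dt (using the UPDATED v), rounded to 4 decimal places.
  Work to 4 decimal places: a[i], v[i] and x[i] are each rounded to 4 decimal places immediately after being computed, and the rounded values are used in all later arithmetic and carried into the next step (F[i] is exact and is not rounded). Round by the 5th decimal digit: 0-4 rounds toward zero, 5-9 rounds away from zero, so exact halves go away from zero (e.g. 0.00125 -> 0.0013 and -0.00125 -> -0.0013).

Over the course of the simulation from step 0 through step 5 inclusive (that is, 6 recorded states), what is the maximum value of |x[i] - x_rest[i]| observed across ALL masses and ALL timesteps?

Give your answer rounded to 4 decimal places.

Answer: 1.1160

Derivation:
Step 0: x=[4.0000 5.0000] v=[1.0000 0.0000]
Step 1: x=[4.0700 5.0200] v=[0.7000 0.2000]
Step 2: x=[4.1088 5.0605] v=[0.3880 0.4050]
Step 3: x=[4.1160 5.1215] v=[0.0723 0.6098]
Step 4: x=[4.0921 5.2024] v=[-0.2388 0.8093]
Step 5: x=[4.0384 5.3022] v=[-0.5370 0.9983]
Max displacement = 1.1160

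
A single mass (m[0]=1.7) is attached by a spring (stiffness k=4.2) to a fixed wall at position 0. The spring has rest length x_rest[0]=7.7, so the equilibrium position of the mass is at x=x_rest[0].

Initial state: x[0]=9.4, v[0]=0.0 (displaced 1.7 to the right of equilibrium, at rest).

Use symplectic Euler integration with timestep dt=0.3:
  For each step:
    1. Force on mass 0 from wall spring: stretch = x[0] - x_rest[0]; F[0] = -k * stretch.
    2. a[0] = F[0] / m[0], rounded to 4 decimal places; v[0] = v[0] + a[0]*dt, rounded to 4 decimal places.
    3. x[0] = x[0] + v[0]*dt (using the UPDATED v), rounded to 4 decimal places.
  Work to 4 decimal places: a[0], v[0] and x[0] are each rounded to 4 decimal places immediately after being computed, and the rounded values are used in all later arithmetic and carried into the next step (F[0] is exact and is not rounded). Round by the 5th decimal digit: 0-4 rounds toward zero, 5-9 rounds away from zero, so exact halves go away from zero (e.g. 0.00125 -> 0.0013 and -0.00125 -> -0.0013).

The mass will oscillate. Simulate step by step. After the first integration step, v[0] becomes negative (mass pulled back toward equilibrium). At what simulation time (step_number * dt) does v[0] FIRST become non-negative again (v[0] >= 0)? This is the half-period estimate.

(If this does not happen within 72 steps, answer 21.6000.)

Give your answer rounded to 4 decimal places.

Answer: 2.1000

Derivation:
Step 0: x=[9.4000] v=[0.0000]
Step 1: x=[9.0220] v=[-1.2600]
Step 2: x=[8.3501] v=[-2.2398]
Step 3: x=[7.5336] v=[-2.7216]
Step 4: x=[6.7541] v=[-2.5983]
Step 5: x=[6.1849] v=[-1.8972]
Step 6: x=[5.9526] v=[-0.7742]
Step 7: x=[6.1089] v=[0.5209]
First v>=0 after going negative at step 7, time=2.1000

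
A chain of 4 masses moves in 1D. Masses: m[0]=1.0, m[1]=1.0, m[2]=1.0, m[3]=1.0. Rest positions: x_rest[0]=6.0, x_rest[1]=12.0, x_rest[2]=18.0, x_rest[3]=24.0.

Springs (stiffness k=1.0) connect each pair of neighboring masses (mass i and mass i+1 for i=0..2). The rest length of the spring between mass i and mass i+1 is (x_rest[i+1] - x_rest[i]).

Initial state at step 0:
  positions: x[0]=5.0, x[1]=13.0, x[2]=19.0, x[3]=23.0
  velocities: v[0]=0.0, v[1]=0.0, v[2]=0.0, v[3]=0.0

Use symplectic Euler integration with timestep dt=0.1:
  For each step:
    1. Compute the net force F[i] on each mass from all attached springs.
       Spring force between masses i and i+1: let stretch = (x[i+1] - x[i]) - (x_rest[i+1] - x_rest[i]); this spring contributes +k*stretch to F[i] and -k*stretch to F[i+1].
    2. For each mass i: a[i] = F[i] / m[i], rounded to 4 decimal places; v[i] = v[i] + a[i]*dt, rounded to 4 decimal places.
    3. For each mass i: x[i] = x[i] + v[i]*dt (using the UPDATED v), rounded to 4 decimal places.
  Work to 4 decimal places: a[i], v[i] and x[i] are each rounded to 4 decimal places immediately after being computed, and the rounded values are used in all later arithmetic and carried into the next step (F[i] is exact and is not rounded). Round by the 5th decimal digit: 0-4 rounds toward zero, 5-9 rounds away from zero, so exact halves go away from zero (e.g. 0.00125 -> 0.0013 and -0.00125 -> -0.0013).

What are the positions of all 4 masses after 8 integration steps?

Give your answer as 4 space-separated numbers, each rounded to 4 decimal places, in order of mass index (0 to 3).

Answer: 5.6398 12.3604 18.3604 23.6398

Derivation:
Step 0: x=[5.0000 13.0000 19.0000 23.0000] v=[0.0000 0.0000 0.0000 0.0000]
Step 1: x=[5.0200 12.9800 18.9800 23.0200] v=[0.2000 -0.2000 -0.2000 0.2000]
Step 2: x=[5.0596 12.9404 18.9404 23.0596] v=[0.3960 -0.3960 -0.3960 0.3960]
Step 3: x=[5.1180 12.8820 18.8820 23.1180] v=[0.5841 -0.5841 -0.5841 0.5841]
Step 4: x=[5.1941 12.8060 18.8060 23.1941] v=[0.7605 -0.7605 -0.7605 0.7605]
Step 5: x=[5.2863 12.7138 18.7138 23.2863] v=[0.9217 -0.9217 -0.9217 0.9217]
Step 6: x=[5.3928 12.6074 18.6074 23.3928] v=[1.0645 -1.0645 -1.0645 1.0645]
Step 7: x=[5.5114 12.4888 18.4888 23.5114] v=[1.1860 -1.1860 -1.1860 1.1860]
Step 8: x=[5.6398 12.3604 18.3604 23.6398] v=[1.2837 -1.2837 -1.2837 1.2837]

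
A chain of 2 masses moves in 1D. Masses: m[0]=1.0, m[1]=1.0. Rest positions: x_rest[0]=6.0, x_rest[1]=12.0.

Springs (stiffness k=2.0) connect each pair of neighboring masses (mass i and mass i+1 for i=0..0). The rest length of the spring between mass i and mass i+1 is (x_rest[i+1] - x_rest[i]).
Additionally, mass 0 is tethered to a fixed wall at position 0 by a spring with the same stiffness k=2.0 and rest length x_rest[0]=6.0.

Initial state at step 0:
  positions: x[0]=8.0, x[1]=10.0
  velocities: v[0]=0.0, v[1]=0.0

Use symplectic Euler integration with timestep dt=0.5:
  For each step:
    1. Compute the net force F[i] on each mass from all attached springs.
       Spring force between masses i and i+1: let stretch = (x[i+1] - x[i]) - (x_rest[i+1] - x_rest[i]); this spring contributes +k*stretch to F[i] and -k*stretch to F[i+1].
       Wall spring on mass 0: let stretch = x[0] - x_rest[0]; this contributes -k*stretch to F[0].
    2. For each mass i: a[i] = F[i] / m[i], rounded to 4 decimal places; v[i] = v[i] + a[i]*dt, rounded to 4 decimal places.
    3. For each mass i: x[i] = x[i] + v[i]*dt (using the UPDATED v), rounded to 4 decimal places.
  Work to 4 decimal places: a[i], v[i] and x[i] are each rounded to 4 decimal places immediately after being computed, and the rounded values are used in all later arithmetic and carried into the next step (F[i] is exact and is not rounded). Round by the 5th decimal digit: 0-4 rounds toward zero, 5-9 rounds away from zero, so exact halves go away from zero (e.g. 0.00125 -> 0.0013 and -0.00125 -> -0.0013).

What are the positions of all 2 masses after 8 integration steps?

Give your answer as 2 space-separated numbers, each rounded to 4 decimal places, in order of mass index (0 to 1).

Step 0: x=[8.0000 10.0000] v=[0.0000 0.0000]
Step 1: x=[5.0000 12.0000] v=[-6.0000 4.0000]
Step 2: x=[3.0000 13.5000] v=[-4.0000 3.0000]
Step 3: x=[4.7500 12.7500] v=[3.5000 -1.5000]
Step 4: x=[8.1250 11.0000] v=[6.7500 -3.5000]
Step 5: x=[8.8750 10.8125] v=[1.5000 -0.3750]
Step 6: x=[6.1563 12.6563] v=[-5.4375 3.6875]
Step 7: x=[3.6094 14.2501] v=[-5.0938 3.1875]
Step 8: x=[4.5782 13.5235] v=[1.9375 -1.4532]

Answer: 4.5782 13.5235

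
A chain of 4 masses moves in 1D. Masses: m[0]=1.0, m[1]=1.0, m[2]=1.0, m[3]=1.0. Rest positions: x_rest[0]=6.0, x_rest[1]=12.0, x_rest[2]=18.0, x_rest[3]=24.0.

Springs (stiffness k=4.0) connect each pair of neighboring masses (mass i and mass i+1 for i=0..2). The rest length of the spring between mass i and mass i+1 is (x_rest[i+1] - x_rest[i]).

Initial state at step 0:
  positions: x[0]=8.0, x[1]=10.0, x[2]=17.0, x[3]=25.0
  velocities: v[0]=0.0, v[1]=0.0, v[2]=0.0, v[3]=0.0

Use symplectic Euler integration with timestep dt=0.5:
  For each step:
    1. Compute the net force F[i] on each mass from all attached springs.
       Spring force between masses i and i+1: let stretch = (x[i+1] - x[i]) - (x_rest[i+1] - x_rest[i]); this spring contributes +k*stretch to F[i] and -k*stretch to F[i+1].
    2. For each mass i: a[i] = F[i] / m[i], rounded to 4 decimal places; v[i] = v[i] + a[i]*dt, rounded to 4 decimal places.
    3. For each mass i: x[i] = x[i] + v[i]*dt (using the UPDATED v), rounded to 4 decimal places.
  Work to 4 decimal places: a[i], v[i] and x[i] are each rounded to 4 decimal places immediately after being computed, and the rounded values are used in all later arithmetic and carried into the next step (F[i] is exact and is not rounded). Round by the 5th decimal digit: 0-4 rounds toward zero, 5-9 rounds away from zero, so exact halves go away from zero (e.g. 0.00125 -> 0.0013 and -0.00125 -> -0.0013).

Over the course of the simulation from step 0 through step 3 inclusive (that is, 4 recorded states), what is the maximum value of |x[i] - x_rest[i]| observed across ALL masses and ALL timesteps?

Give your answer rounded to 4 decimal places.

Step 0: x=[8.0000 10.0000 17.0000 25.0000] v=[0.0000 0.0000 0.0000 0.0000]
Step 1: x=[4.0000 15.0000 18.0000 23.0000] v=[-8.0000 10.0000 2.0000 -4.0000]
Step 2: x=[5.0000 12.0000 21.0000 22.0000] v=[2.0000 -6.0000 6.0000 -2.0000]
Step 3: x=[7.0000 11.0000 16.0000 26.0000] v=[4.0000 -2.0000 -10.0000 8.0000]
Max displacement = 3.0000

Answer: 3.0000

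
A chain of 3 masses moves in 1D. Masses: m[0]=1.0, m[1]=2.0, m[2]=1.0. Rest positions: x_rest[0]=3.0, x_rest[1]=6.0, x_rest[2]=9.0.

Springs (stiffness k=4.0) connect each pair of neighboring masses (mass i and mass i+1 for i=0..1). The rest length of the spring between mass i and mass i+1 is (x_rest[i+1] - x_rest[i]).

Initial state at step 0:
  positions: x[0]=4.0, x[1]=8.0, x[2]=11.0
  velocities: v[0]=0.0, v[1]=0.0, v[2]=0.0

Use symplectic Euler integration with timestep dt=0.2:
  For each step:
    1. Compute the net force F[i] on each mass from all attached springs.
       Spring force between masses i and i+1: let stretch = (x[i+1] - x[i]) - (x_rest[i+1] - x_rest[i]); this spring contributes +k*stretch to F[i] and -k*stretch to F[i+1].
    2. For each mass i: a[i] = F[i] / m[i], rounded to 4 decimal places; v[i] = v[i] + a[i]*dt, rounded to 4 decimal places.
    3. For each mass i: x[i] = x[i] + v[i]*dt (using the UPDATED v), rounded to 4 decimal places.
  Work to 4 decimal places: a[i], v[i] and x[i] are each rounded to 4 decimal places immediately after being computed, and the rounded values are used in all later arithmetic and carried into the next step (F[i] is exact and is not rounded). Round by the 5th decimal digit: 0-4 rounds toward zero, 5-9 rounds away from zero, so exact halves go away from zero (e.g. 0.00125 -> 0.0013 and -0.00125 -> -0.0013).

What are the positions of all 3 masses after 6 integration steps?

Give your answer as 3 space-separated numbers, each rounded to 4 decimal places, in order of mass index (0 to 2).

Step 0: x=[4.0000 8.0000 11.0000] v=[0.0000 0.0000 0.0000]
Step 1: x=[4.1600 7.9200 11.0000] v=[0.8000 -0.4000 0.0000]
Step 2: x=[4.4416 7.7856 10.9872] v=[1.4080 -0.6720 -0.0640]
Step 3: x=[4.7782 7.6398 10.9421] v=[1.6832 -0.7290 -0.2253]
Step 4: x=[5.0927 7.5293 10.8487] v=[1.5725 -0.5527 -0.4671]
Step 5: x=[5.3171 7.4894 10.7042] v=[1.1218 -0.1996 -0.7226]
Step 6: x=[5.4090 7.5329 10.5253] v=[0.4596 0.2174 -0.8944]

Answer: 5.4090 7.5329 10.5253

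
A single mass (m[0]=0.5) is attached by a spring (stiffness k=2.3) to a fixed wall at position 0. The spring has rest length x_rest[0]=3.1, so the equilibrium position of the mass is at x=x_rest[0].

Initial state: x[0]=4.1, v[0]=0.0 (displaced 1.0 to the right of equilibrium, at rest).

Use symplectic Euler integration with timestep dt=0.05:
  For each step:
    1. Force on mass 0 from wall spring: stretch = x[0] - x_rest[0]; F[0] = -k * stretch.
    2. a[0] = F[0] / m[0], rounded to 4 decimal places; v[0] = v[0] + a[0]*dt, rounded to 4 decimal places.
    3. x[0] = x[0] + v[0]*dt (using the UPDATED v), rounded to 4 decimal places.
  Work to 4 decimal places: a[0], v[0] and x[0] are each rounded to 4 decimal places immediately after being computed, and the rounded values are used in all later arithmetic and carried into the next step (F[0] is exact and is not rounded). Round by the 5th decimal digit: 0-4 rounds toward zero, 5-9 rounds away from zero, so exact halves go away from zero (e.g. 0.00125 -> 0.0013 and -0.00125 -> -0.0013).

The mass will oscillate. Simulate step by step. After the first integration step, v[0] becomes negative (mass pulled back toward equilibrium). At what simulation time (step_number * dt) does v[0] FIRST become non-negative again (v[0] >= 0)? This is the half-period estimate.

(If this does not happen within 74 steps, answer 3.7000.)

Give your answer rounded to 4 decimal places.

Answer: 1.5000

Derivation:
Step 0: x=[4.1000] v=[0.0000]
Step 1: x=[4.0885] v=[-0.2300]
Step 2: x=[4.0656] v=[-0.4574]
Step 3: x=[4.0316] v=[-0.6795]
Step 4: x=[3.9869] v=[-0.8938]
Step 5: x=[3.9320] v=[-1.0978]
Step 6: x=[3.8675] v=[-1.2892]
Step 7: x=[3.7942] v=[-1.4657]
Step 8: x=[3.7129] v=[-1.6254]
Step 9: x=[3.6246] v=[-1.7664]
Step 10: x=[3.5302] v=[-1.8871]
Step 11: x=[3.4309] v=[-1.9860]
Step 12: x=[3.3278] v=[-2.0621]
Step 13: x=[3.2221] v=[-2.1145]
Step 14: x=[3.1150] v=[-2.1426]
Step 15: x=[3.0077] v=[-2.1461]
Step 16: x=[2.9015] v=[-2.1249]
Step 17: x=[2.7975] v=[-2.0792]
Step 18: x=[2.6970] v=[-2.0096]
Step 19: x=[2.6012] v=[-1.9169]
Step 20: x=[2.5111] v=[-1.8022]
Step 21: x=[2.4278] v=[-1.6668]
Step 22: x=[2.3522] v=[-1.5122]
Step 23: x=[2.2852] v=[-1.3402]
Step 24: x=[2.2276] v=[-1.1528]
Step 25: x=[2.1800] v=[-0.9522]
Step 26: x=[2.1430] v=[-0.7406]
Step 27: x=[2.1170] v=[-0.5205]
Step 28: x=[2.1023] v=[-0.2944]
Step 29: x=[2.0991] v=[-0.0649]
Step 30: x=[2.1074] v=[0.1653]
First v>=0 after going negative at step 30, time=1.5000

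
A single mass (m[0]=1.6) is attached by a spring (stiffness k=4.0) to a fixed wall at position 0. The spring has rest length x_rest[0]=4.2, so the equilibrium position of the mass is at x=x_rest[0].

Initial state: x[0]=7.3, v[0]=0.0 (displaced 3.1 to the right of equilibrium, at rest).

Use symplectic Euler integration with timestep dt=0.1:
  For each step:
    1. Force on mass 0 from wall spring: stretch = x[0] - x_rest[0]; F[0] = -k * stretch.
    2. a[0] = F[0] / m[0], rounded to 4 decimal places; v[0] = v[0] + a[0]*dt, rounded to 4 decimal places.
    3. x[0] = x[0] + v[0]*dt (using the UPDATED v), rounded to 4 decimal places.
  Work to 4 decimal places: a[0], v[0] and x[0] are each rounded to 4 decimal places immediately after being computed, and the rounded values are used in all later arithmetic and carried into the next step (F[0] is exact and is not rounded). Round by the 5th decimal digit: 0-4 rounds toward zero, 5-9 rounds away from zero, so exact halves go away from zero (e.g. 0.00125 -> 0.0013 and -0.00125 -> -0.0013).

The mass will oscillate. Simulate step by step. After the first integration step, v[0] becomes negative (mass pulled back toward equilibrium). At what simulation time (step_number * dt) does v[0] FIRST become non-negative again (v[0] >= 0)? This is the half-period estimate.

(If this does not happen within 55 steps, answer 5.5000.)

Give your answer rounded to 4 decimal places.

Step 0: x=[7.3000] v=[0.0000]
Step 1: x=[7.2225] v=[-0.7750]
Step 2: x=[7.0694] v=[-1.5306]
Step 3: x=[6.8446] v=[-2.2480]
Step 4: x=[6.5537] v=[-2.9092]
Step 5: x=[6.2039] v=[-3.4976]
Step 6: x=[5.8040] v=[-3.9986]
Step 7: x=[5.3640] v=[-4.3996]
Step 8: x=[4.8949] v=[-4.6906]
Step 9: x=[4.4085] v=[-4.8643]
Step 10: x=[3.9169] v=[-4.9164]
Step 11: x=[3.4323] v=[-4.8456]
Step 12: x=[2.9669] v=[-4.6537]
Step 13: x=[2.5324] v=[-4.3454]
Step 14: x=[2.1396] v=[-3.9285]
Step 15: x=[1.7983] v=[-3.4134]
Step 16: x=[1.5170] v=[-2.8130]
Step 17: x=[1.3028] v=[-2.1423]
Step 18: x=[1.1610] v=[-1.4180]
Step 19: x=[1.0952] v=[-0.6583]
Step 20: x=[1.1070] v=[0.1179]
First v>=0 after going negative at step 20, time=2.0000

Answer: 2.0000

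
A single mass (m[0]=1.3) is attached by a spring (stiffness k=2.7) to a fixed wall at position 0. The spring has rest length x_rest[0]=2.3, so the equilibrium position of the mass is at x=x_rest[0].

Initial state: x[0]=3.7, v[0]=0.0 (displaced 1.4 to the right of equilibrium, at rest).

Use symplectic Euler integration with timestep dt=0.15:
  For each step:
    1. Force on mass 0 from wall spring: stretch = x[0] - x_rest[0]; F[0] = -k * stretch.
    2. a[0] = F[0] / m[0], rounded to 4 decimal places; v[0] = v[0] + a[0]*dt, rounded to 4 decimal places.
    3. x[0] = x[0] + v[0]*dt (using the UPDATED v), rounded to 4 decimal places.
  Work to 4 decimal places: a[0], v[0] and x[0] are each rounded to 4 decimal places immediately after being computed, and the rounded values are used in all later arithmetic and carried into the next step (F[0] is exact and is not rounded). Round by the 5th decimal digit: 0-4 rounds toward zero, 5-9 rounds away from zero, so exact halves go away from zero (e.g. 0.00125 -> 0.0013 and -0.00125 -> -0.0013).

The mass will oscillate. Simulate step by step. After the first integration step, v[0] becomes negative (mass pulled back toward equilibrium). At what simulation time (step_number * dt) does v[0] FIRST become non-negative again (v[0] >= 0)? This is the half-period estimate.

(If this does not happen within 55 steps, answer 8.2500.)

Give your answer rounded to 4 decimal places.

Answer: 2.2500

Derivation:
Step 0: x=[3.7000] v=[0.0000]
Step 1: x=[3.6346] v=[-0.4362]
Step 2: x=[3.5068] v=[-0.8520]
Step 3: x=[3.3226] v=[-1.2280]
Step 4: x=[3.0906] v=[-1.5466]
Step 5: x=[2.8217] v=[-1.7929]
Step 6: x=[2.5284] v=[-1.9554]
Step 7: x=[2.2244] v=[-2.0266]
Step 8: x=[1.9239] v=[-2.0031]
Step 9: x=[1.6410] v=[-1.8859]
Step 10: x=[1.3889] v=[-1.6806]
Step 11: x=[1.1794] v=[-1.3968]
Step 12: x=[1.0222] v=[-1.0477]
Step 13: x=[0.9248] v=[-0.6496]
Step 14: x=[0.8916] v=[-0.2212]
Step 15: x=[0.9242] v=[0.2176]
First v>=0 after going negative at step 15, time=2.2500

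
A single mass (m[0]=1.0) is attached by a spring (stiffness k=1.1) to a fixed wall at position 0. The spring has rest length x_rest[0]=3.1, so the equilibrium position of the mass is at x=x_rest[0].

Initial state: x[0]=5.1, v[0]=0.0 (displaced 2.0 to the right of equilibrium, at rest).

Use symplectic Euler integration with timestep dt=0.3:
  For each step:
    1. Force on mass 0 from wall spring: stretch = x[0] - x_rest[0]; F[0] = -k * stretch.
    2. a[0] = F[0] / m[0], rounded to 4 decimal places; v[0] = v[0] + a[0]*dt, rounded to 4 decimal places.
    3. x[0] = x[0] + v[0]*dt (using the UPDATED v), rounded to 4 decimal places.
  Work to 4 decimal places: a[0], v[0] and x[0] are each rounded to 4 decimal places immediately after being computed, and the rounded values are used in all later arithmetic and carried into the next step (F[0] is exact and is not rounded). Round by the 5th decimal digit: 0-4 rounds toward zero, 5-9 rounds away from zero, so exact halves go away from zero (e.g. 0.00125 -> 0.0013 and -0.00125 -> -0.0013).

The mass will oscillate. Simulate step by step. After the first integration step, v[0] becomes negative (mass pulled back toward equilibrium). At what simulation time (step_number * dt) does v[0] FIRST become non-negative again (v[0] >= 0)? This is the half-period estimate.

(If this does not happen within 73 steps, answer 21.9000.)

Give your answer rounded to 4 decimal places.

Answer: 3.0000

Derivation:
Step 0: x=[5.1000] v=[0.0000]
Step 1: x=[4.9020] v=[-0.6600]
Step 2: x=[4.5256] v=[-1.2547]
Step 3: x=[4.0080] v=[-1.7252]
Step 4: x=[3.4006] v=[-2.0248]
Step 5: x=[2.7634] v=[-2.1240]
Step 6: x=[2.1595] v=[-2.0129]
Step 7: x=[1.6488] v=[-1.7025]
Step 8: x=[1.2817] v=[-1.2236]
Step 9: x=[1.0946] v=[-0.6236]
Step 10: x=[1.1061] v=[0.0382]
First v>=0 after going negative at step 10, time=3.0000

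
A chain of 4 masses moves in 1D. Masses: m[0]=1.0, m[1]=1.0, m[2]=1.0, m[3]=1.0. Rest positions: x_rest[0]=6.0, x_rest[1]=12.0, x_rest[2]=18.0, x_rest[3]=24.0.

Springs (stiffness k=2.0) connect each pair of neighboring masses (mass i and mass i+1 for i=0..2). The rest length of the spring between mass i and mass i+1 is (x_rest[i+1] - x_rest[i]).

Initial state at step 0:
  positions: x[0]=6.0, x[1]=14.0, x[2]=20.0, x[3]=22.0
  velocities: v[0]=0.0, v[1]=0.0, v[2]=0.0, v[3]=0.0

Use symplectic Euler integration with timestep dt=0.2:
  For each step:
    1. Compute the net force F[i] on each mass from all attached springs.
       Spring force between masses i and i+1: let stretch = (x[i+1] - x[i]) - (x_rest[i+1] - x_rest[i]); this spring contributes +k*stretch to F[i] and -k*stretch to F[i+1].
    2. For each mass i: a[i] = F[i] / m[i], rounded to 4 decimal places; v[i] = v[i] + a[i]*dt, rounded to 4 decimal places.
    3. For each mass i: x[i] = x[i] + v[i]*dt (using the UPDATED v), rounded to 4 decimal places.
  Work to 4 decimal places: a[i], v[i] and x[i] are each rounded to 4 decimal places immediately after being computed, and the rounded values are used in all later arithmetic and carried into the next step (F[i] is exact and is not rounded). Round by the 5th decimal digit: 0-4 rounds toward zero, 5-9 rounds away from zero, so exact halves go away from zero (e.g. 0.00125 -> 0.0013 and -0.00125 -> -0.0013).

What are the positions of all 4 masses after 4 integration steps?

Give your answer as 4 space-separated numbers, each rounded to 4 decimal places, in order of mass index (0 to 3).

Answer: 7.2374 12.5982 17.6698 24.4947

Derivation:
Step 0: x=[6.0000 14.0000 20.0000 22.0000] v=[0.0000 0.0000 0.0000 0.0000]
Step 1: x=[6.1600 13.8400 19.6800 22.3200] v=[0.8000 -0.8000 -1.6000 1.6000]
Step 2: x=[6.4544 13.5328 19.1040 22.9088] v=[1.4720 -1.5360 -2.8800 2.9440]
Step 3: x=[6.8351 13.1050 18.3867 23.6732] v=[1.9034 -2.1389 -3.5866 3.8221]
Step 4: x=[7.2374 12.5982 17.6698 24.4947] v=[2.0114 -2.5342 -3.5847 4.1075]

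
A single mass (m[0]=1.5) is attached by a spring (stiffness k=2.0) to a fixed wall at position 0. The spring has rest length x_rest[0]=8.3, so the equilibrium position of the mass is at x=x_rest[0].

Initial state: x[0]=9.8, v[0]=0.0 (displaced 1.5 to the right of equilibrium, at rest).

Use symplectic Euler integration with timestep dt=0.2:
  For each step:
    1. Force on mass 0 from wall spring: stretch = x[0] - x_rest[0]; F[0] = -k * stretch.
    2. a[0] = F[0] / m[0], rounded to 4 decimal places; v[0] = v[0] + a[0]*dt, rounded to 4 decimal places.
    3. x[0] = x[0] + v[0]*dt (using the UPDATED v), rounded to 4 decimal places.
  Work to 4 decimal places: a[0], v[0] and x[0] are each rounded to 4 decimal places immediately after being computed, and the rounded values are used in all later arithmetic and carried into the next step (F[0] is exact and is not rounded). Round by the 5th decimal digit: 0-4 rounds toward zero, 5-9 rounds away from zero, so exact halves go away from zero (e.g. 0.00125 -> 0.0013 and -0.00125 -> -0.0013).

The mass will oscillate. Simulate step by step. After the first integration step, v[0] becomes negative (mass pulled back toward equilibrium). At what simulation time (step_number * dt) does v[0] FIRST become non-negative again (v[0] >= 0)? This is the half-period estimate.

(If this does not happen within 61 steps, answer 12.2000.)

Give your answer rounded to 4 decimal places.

Step 0: x=[9.8000] v=[0.0000]
Step 1: x=[9.7200] v=[-0.4000]
Step 2: x=[9.5643] v=[-0.7787]
Step 3: x=[9.3411] v=[-1.1158]
Step 4: x=[9.0624] v=[-1.3934]
Step 5: x=[8.7431] v=[-1.5967]
Step 6: x=[8.4001] v=[-1.7149]
Step 7: x=[8.0518] v=[-1.7416]
Step 8: x=[7.7167] v=[-1.6754]
Step 9: x=[7.4127] v=[-1.5199]
Step 10: x=[7.1560] v=[-1.2833]
Step 11: x=[6.9604] v=[-0.9782]
Step 12: x=[6.8362] v=[-0.6210]
Step 13: x=[6.7901] v=[-0.2307]
Step 14: x=[6.8245] v=[0.1719]
First v>=0 after going negative at step 14, time=2.8000

Answer: 2.8000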